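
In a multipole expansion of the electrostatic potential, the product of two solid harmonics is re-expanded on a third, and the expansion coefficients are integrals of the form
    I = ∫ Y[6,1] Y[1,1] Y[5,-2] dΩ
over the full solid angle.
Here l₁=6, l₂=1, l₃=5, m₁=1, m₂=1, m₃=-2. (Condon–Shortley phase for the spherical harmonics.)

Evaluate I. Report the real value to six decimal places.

Checks pass: Σm=0; 12 even; l₃=5∈[5,7].
(2·6+1)(2·1+1)(2·5+1) = 429
Δ: 2! 10! 0! / 13! → 1/858
sum: t=1:−1/14400 = -1/14400
3j²(6 1 5; 0 0 0) = Δ·Π!·Σ² = 6/143  (sign +1)
sum: t=2:+1/60480 = 1/60480
3j²(6 1 5; 1 1 -2) = Δ·Π!·Σ² = 5/429  (sign -1)
combine: 4πI² = 429·6/143·5/429 = 30/143
take √, sign -1: I = -0.12920749

-0.129207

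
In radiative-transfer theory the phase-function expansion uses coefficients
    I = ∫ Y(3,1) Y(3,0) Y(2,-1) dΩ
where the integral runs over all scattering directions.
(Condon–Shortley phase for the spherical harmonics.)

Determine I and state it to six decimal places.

m-sum 0 ✓  L=8 even ✓  0≤2≤6 ✓
Π(2lᵢ+1) = 7×7×5 = 245
triangle coeff Δ(3,3,2) = 1/3780
Σ_t [1,3]: t=1:−1/24 t=2:+1/4 t=3:−1/24 = 1/6
(3j)²=4/105 [(3 3 2; 0 0 0)], sign=+1
Σ_t [1,2]: t=1:−1/12 t=2:+1/8 = 1/24
(3j)²=1/210 [(3 3 2; 1 0 -1)], sign=-1
⇒ 4πI² = 2/45
I = (-1)√(2/45/(4π)) = -0.05947080

-0.059471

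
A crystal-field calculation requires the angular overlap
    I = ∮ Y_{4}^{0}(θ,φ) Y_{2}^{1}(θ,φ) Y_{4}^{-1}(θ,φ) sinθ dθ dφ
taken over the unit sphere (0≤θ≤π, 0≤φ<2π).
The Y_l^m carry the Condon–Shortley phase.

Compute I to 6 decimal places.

-0.044869

Checks pass: Σm=0; 10 even; l₃=4∈[2,6].
(2·4+1)(2·2+1)(2·4+1) = 405
Δ: 2! 6! 2! / 11! → 1/13860
sum: t=0:+1/192 t=1:−1/36 t=2:+1/192 = -5/288
3j²(4 2 4; 0 0 0) = Δ·Π!·Σ² = 20/693  (sign -1)
sum: t=1:−1/72 t=2:+1/96 = -1/288
3j²(4 2 4; 0 1 -1) = Δ·Π!·Σ² = 1/462  (sign +1)
combine: 4πI² = 405·20/693·1/462 = 150/5929
take √, sign -1: I = -0.04486937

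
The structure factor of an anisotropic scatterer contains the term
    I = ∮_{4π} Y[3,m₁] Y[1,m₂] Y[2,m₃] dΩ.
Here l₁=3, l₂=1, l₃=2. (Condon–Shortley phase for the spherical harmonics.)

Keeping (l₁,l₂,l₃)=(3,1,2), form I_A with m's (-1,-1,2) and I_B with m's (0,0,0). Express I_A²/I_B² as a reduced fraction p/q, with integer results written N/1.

1/9

l's match ⇒ only the (l;m) 3-j factors differ between A and B.
A: triangle coeff Δ(3,1,2) = 1/105; Σ_t [0,0]: t=0:+1/48 = 1/48; (3j)²=1/105 [(3 1 2; -1 -1 2)], sign=+1
B: triangle coeff Δ(3,1,2) = 1/105; Σ_t [1,1]: t=1:−1/4 = -1/4; (3j)²=3/35 [(3 1 2; 0 0 0)], sign=-1
I_A²/I_B² = (1/105)/(3/35) = 1/9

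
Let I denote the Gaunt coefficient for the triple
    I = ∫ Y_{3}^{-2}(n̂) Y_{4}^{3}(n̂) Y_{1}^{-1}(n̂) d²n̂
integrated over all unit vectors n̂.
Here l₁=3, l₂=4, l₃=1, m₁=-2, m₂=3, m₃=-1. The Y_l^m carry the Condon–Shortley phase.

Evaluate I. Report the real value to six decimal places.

m-sum 0 ✓  L=8 even ✓  1≤1≤7 ✓
Π(2lᵢ+1) = 7×9×3 = 189
triangle coeff Δ(3,4,1) = 1/252
Σ_t [3,3]: t=3:−1/36 = -1/36
(3j)²=4/63 [(3 4 1; 0 0 0)], sign=+1
Σ_t [5,5]: t=5:−1/240 = -1/240
(3j)²=1/12 [(3 4 1; -2 3 -1)], sign=-1
⇒ 4πI² = 1/1
I = (-1)√(1/1/(4π)) = -0.28209479

-0.282095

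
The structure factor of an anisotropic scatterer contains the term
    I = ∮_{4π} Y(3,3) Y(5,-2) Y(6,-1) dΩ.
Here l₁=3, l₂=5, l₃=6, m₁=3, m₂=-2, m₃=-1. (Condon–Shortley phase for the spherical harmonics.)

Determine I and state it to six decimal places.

0.145631

Checks pass: Σm=0; 14 even; l₃=6∈[2,8].
(2·3+1)(2·5+1)(2·6+1) = 1001
Δ: 2! 4! 8! / 15! → 1/675675
sum: t=0:+1/8640 t=1:−1/2304 t=2:+1/8640 = -7/34560
3j²(3 5 6; 0 0 0) = Δ·Π!·Σ² = 7/429  (sign -1)
sum: t=0:+1/34560 = 1/34560
3j²(3 5 6; 3 -2 -1) = Δ·Π!·Σ² = 7/429  (sign -1)
combine: 4πI² = 1001·7/429·7/429 = 343/1287
take √, sign +1: I = 0.14563067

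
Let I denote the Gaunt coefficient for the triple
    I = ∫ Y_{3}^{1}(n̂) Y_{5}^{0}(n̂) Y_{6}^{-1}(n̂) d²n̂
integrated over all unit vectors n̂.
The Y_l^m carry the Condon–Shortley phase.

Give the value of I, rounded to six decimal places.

-0.077843

m-sum 0 ✓  L=14 even ✓  2≤6≤8 ✓
Π(2lᵢ+1) = 7×11×13 = 1001
triangle coeff Δ(3,5,6) = 1/675675
Σ_t [0,2]: t=0:+1/8640 t=1:−1/2304 t=2:+1/8640 = -7/34560
(3j)²=7/429 [(3 5 6; 0 0 0)], sign=-1
Σ_t [0,2]: t=0:+1/5760 t=1:−1/3456 t=2:+1/34560 = -1/11520
(3j)²=2/429 [(3 5 6; 1 0 -1)], sign=+1
⇒ 4πI² = 98/1287
I = (-1)√(98/1287/(4π)) = -0.07784287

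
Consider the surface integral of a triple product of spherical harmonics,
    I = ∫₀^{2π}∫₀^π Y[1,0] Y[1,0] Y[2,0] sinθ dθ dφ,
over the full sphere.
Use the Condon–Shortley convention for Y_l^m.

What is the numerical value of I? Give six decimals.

Rules hold: Σm=0, L=4 even, 0≤2≤2.
N = 3·3·5 = 45
Δ = 0!·2!·2!/5! = 1/30
Racah Σ t=0..0: t=0:+1/1 = 1/1
⇒ 3j(1 1 2; 0 0 0)² = 2/15, sgn +1
(m-triple is (0,0,0) — same symbol as above.)
4πI² = N·(3j₀)²·(3jₘ)² = 4/5
I = +1·√(0.8/4π) = 0.25231325

0.252313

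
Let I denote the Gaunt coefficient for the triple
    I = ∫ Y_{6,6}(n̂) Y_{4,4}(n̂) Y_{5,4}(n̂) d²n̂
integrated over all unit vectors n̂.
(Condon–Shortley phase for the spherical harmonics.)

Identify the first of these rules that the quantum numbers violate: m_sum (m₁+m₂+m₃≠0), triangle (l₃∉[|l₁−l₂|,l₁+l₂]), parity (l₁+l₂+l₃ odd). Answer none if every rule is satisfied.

Σmᵢ = 14  ✗
l₃∈[|l₁−l₂|,l₁+l₂]=[2,10], have l₃=5
Σlᵢ = 15 ⇒ odd

m_sum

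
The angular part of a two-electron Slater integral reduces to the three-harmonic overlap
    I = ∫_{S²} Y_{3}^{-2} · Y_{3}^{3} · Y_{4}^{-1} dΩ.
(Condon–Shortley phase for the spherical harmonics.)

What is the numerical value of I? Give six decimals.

m-sum 0 ✓  L=10 even ✓  0≤4≤6 ✓
Π(2lᵢ+1) = 7×7×9 = 441
triangle coeff Δ(3,3,4) = 1/34650
Σ_t [0,2]: t=0:+1/72 t=1:−1/16 t=2:+1/72 = -5/144
(3j)²=2/77 [(3 3 4; 0 0 0)], sign=-1
Σ_t [2,2]: t=2:+1/288 = 1/288
(3j)²=5/231 [(3 3 4; -2 3 -1)], sign=-1
⇒ 4πI² = 30/121
I = (+1)√(30/121/(4π)) = 0.14046335

0.140463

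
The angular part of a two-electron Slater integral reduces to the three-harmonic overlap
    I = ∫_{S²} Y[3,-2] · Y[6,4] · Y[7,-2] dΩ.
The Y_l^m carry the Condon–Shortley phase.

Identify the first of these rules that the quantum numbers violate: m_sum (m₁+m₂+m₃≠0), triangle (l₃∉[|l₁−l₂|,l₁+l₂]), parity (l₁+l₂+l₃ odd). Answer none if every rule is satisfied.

m₁+m₂+m₃ = -2 + 4 − 2 = 0  ✓
triangle: |3−6|=3 ≤ l₃=7 ≤ 3+6=9  ✓
parity: l₁+l₂+l₃ = 16 is even  ✓

none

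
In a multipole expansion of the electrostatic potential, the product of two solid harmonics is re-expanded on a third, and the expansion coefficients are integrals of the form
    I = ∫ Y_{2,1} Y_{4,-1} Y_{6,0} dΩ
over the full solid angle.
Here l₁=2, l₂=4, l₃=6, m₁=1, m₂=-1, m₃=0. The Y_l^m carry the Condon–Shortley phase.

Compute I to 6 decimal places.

0.174223

Checks pass: Σm=0; 12 even; l₃=6∈[2,6].
(2·2+1)(2·4+1)(2·6+1) = 585
Δ: 0! 4! 8! / 13! → 1/6435
sum: t=0:+1/2304 = 1/2304
3j²(2 4 6; 0 0 0) = Δ·Π!·Σ² = 5/143  (sign +1)
sum: t=0:+1/4320 = 1/4320
3j²(2 4 6; 1 -1 0) = Δ·Π!·Σ² = 8/429  (sign +1)
combine: 4πI² = 585·5/143·8/429 = 600/1573
take √, sign +1: I = 0.17422334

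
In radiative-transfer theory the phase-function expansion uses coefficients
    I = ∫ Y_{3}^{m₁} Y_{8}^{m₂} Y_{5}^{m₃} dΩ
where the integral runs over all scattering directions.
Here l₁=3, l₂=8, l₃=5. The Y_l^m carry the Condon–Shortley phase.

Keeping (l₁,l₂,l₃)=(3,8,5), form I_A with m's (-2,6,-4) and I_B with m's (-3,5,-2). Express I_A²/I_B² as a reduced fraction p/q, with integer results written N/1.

Shared (l₁,l₂,l₃)=(3,8,5): N and (l;000)² cancel in I_A²/I_B².
A: Δ = 6!·0!·10!/17! = 1/136136; Racah Σ t=5..5: t=5:−1/43545600 = -1/43545600; ⇒ 3j(3 8 5; -2 6 -4)² = 1/34, sgn +1
B: Δ = 6!·0!·10!/17! = 1/136136; Racah Σ t=6..6: t=6:+1/21772800 = 1/21772800; ⇒ 3j(3 8 5; -3 5 -2)² = 3/238, sgn -1
I_A²/I_B² = (1/34)/(3/238) = 7/3

7/3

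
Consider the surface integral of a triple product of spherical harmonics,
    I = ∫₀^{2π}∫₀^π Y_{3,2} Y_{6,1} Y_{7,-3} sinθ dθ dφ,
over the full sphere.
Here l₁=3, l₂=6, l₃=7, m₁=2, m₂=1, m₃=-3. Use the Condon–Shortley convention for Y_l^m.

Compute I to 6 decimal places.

0.023482

Rules hold: Σm=0, L=16 even, 3≤7≤9.
N = 7·13·15 = 1365
Δ = 2!·4!·10!/17! = 1/2042040
Racah Σ t=0..2: t=0:+1/207360 t=1:−1/57600 t=2:+1/207360 = -1/129600
⇒ 3j(3 6 7; 0 0 0)² = 168/12155, sgn +1
Racah Σ t=0..1: t=0:+1/362880 t=1:−1/414720 = 1/2903040
⇒ 3j(3 6 7; 2 1 -3)² = 25/68068, sgn +1
4πI² = N·(3j₀)²·(3jₘ)² = 3150/454597
I = +1·√(0.00692921/4π) = 0.02348211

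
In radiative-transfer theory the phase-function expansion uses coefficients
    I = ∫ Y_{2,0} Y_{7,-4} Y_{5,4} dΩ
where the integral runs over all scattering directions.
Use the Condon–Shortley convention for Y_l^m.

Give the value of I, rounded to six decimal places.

0.145565

Rules hold: Σm=0, L=14 even, 5≤5≤9.
N = 5·15·11 = 825
Δ = 4!·0!·10!/15! = 1/15015
Racah Σ t=2..2: t=2:+1/57600 = 1/57600
⇒ 3j(2 7 5; 0 0 0)² = 21/715, sgn -1
Racah Σ t=2..2: t=2:+1/1451520 = 1/1451520
⇒ 3j(2 7 5; 0 -4 4)² = 1/91, sgn -1
4πI² = N·(3j₀)²·(3jₘ)² = 45/169
I = +1·√(0.266272/4π) = 0.14556534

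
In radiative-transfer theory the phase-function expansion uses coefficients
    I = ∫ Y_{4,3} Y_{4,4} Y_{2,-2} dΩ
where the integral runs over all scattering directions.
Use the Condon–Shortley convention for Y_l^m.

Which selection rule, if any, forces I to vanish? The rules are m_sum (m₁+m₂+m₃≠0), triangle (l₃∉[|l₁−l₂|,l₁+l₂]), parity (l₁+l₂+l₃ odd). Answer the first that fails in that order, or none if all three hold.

Σmᵢ = 5  ✗
l₃∈[|l₁−l₂|,l₁+l₂]=[0,8], have l₃=2
Σlᵢ = 10 ⇒ even

m_sum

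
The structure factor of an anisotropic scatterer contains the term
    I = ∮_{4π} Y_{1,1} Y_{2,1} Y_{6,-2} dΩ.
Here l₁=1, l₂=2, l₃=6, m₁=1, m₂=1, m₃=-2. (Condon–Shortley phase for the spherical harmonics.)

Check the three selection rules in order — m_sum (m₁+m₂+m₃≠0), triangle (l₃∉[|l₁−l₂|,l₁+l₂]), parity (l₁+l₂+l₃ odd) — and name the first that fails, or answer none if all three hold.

triangle

azimuthal sum: 1 + 1 − 2 = 0  ✓
1 ≤ 6 ≤ 3 (triangle on l)  ✗
L = 1 + 2 + 6 = 9 (odd)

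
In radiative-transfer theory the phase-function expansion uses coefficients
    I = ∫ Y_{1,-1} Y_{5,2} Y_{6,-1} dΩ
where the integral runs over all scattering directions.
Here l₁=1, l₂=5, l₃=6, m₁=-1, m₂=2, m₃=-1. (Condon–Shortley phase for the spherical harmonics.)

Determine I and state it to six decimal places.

-0.129207

Checks pass: Σm=0; 12 even; l₃=6∈[4,6].
(2·1+1)(2·5+1)(2·6+1) = 429
Δ: 0! 2! 10! / 13! → 1/858
sum: t=0:+1/14400 = 1/14400
3j²(1 5 6; 0 0 0) = Δ·Π!·Σ² = 6/143  (sign +1)
sum: t=0:+1/60480 = 1/60480
3j²(1 5 6; -1 2 -1) = Δ·Π!·Σ² = 5/429  (sign -1)
combine: 4πI² = 429·6/143·5/429 = 30/143
take √, sign -1: I = -0.12920749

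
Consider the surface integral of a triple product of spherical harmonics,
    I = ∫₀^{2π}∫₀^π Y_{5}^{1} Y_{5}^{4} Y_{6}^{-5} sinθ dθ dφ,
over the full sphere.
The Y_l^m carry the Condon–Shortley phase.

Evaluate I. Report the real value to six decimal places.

0.158629

Rules hold: Σm=0, L=16 even, 0≤6≤10.
N = 11·11·13 = 1573
Δ = 4!·6!·6!/17! = 1/28588560
Racah Σ t=0..4: t=0:+1/345600 t=1:−1/13824 t=2:+1/5184 t=3:−1/13824 t=4:+1/345600 = 7/129600
⇒ 3j(5 5 6; 0 0 0)² = 80/7293, sgn +1
Racah Σ t=3..4: t=3:−1/518400 t=4:+1/2073600 = -1/691200
⇒ 3j(5 5 6; 1 4 -5)² = 81/4420, sgn +1
4πI² = N·(3j₀)²·(3jₘ)² = 1188/3757
I = +1·√(0.31621/4π) = 0.15862904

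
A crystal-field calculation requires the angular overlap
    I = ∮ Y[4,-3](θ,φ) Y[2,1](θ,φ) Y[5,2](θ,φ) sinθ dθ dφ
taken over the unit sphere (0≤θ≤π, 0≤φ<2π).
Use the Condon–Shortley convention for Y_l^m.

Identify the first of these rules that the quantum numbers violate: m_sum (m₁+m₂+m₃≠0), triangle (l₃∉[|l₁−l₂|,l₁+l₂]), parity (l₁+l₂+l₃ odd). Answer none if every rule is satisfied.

m₁+m₂+m₃ = -3 + 1 + 2 = 0  ✓
triangle: |4−2|=2 ≤ l₃=5 ≤ 4+2=6  ✓
parity: l₁+l₂+l₃ = 11 is odd  ✗

parity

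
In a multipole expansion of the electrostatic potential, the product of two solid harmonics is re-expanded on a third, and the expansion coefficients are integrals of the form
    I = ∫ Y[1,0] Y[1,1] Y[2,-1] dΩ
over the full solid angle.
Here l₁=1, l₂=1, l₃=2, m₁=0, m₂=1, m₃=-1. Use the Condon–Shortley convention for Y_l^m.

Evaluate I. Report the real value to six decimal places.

-0.218510

m-sum 0 ✓  L=4 even ✓  0≤2≤2 ✓
Π(2lᵢ+1) = 3×3×5 = 45
triangle coeff Δ(1,1,2) = 1/30
Σ_t [0,0]: t=0:+1/1 = 1/1
(3j)²=2/15 [(1 1 2; 0 0 0)], sign=+1
Σ_t [0,0]: t=0:+1/2 = 1/2
(3j)²=1/10 [(1 1 2; 0 1 -1)], sign=-1
⇒ 4πI² = 3/5
I = (-1)√(3/5/(4π)) = -0.21850969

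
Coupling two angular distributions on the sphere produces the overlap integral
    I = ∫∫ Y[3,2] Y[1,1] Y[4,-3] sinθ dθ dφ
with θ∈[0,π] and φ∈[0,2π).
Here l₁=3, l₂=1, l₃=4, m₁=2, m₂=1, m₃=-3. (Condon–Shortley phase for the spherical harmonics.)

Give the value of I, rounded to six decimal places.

-0.282095

Rules hold: Σm=0, L=8 even, 2≤4≤4.
N = 7·3·9 = 189
Δ = 0!·6!·2!/9! = 1/252
Racah Σ t=0..0: t=0:+1/36 = 1/36
⇒ 3j(3 1 4; 0 0 0)² = 4/63, sgn +1
Racah Σ t=0..0: t=0:+1/240 = 1/240
⇒ 3j(3 1 4; 2 1 -3)² = 1/12, sgn -1
4πI² = N·(3j₀)²·(3jₘ)² = 1/1
I = -1·√(1/4π) = -0.28209479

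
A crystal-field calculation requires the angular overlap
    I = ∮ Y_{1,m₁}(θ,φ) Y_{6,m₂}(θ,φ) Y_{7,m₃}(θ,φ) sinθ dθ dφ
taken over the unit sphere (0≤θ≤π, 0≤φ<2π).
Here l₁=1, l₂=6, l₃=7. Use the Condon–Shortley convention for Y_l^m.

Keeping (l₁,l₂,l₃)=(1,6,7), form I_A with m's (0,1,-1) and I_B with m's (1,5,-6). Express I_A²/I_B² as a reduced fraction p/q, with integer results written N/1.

Shared (l₁,l₂,l₃)=(1,6,7): N and (l;000)² cancel in I_A²/I_B².
A: Δ = 0!·2!·12!/15! = 1/1365; Racah Σ t=0..0: t=0:+1/604800 = 1/604800; ⇒ 3j(1 6 7; 0 1 -1)² = 16/455, sgn +1
B: Δ = 0!·2!·12!/15! = 1/1365; Racah Σ t=0..0: t=0:+1/79833600 = 1/79833600; ⇒ 3j(1 6 7; 1 5 -6)² = 2/35, sgn -1
I_A²/I_B² = (16/455)/(2/35) = 8/13

8/13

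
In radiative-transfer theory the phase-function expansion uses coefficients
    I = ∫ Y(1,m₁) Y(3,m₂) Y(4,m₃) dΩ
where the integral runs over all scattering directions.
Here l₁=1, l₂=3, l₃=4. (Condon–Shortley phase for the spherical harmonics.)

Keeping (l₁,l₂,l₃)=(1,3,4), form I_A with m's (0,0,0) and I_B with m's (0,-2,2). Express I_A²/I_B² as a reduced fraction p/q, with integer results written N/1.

Same 1,3,4: normalisation and zero-m 3j drop out of the ratio.
A: Δ: 0! 2! 6! / 9! → 1/252; sum: t=0:+1/36 = 1/36; 3j²(1 3 4; 0 0 0) = Δ·Π!·Σ² = 4/63  (sign +1)
B: Δ: 0! 2! 6! / 9! → 1/252; sum: t=0:+1/120 = 1/120; 3j²(1 3 4; 0 -2 2) = Δ·Π!·Σ² = 1/21  (sign +1)
I_A²/I_B² = (4/63)/(1/21) = 4/3

4/3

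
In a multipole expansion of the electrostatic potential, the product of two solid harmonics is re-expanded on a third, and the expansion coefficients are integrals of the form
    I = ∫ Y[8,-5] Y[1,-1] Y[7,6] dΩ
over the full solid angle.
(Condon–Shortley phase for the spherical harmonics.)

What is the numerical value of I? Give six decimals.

-0.052996

Rules hold: Σm=0, L=16 even, 7≤7≤9.
N = 17·3·15 = 765
Δ = 2!·14!·0!/17! = 1/2040
Racah Σ t=1..1: t=1:−1/25401600 = -1/25401600
⇒ 3j(8 1 7; 0 0 0)² = 8/255, sgn +1
Racah Σ t=0..0: t=0:+1/12454041600 = 1/12454041600
⇒ 3j(8 1 7; -5 -1 6)² = 1/680, sgn -1
4πI² = N·(3j₀)²·(3jₘ)² = 3/85
I = -1·√(0.0352941/4π) = -0.05299638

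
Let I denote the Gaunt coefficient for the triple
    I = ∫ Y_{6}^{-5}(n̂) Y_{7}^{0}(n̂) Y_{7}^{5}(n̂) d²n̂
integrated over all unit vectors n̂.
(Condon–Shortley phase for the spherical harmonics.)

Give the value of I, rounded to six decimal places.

Checks pass: Σm=0; 20 even; l₃=7∈[1,13].
(2·6+1)(2·7+1)(2·7+1) = 2925
Δ: 6! 6! 8! / 21! → 1/2444321880
sum: t=0:+1/2612736000 t=1:−1/20736000 t=2:+1/1658880 t=3:−1/746496 t=4:+1/1658880 t=5:−1/20736000 t=6:+1/2612736000 = -1/4354560
3j²(6 7 7; 0 0 0) = Δ·Π!·Σ² = 1000/138567  (sign +1)
sum: t=5:−1/124416000 t=6:+1/435456000 = -1/174182400
3j²(6 7 7; -5 0 5) = Δ·Π!·Σ² = 55/4199  (sign -1)
combine: 4πI² = 2925·1000/138567·55/4199 = 375000/1356277
take √, sign -1: I = -0.14833256

-0.148333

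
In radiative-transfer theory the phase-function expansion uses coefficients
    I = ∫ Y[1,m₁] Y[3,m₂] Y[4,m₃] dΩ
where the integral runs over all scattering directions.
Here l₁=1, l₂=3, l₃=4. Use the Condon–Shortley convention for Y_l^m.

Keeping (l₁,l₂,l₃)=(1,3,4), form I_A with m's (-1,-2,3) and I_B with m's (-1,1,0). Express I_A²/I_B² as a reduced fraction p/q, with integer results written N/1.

Shared (l₁,l₂,l₃)=(1,3,4): N and (l;000)² cancel in I_A²/I_B².
A: Δ = 0!·2!·6!/9! = 1/252; Racah Σ t=0..0: t=0:+1/240 = 1/240; ⇒ 3j(1 3 4; -1 -2 3)² = 1/12, sgn -1
B: Δ = 0!·2!·6!/9! = 1/252; Racah Σ t=0..0: t=0:+1/96 = 1/96; ⇒ 3j(1 3 4; -1 1 0)² = 1/42, sgn +1
I_A²/I_B² = (1/12)/(1/42) = 7/2

7/2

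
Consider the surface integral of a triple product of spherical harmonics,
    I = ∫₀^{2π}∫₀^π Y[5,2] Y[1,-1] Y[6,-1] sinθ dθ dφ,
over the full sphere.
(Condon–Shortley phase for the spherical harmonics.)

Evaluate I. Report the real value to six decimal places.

m-sum 0 ✓  L=12 even ✓  4≤6≤6 ✓
Π(2lᵢ+1) = 11×3×13 = 429
triangle coeff Δ(5,1,6) = 1/858
Σ_t [0,0]: t=0:+1/14400 = 1/14400
(3j)²=6/143 [(5 1 6; 0 0 0)], sign=+1
Σ_t [0,0]: t=0:+1/60480 = 1/60480
(3j)²=5/429 [(5 1 6; 2 -1 -1)], sign=-1
⇒ 4πI² = 30/143
I = (-1)√(30/143/(4π)) = -0.12920749

-0.129207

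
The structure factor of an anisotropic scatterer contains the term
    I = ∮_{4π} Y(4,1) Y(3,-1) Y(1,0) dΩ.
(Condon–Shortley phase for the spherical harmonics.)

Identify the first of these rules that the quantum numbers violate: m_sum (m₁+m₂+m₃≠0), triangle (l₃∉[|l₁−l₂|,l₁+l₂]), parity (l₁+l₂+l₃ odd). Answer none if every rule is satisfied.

none

m₁+m₂+m₃ = 1 − 1 + 0 = 0  ✓
triangle: |4−3|=1 ≤ l₃=1 ≤ 4+3=7  ✓
parity: l₁+l₂+l₃ = 8 is even  ✓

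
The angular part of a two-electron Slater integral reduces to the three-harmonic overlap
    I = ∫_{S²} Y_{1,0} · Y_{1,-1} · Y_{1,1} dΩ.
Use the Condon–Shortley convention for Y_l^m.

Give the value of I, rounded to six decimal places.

0.000000

L=3 odd ⇒ parity kills the (l;000) factor ⇒ I = 0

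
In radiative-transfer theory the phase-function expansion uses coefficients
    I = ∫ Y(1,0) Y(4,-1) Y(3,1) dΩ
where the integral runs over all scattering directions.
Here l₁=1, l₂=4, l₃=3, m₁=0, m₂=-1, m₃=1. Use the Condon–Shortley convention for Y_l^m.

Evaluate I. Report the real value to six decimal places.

Checks pass: Σm=0; 8 even; l₃=3∈[3,5].
(2·1+1)(2·4+1)(2·3+1) = 189
Δ: 2! 0! 6! / 9! → 1/252
sum: t=1:−1/36 = -1/36
3j²(1 4 3; 0 0 0) = Δ·Π!·Σ² = 4/63  (sign +1)
sum: t=1:−1/48 = -1/48
3j²(1 4 3; 0 -1 1) = Δ·Π!·Σ² = 5/84  (sign -1)
combine: 4πI² = 189·4/63·5/84 = 5/7
take √, sign -1: I = -0.23841361

-0.238414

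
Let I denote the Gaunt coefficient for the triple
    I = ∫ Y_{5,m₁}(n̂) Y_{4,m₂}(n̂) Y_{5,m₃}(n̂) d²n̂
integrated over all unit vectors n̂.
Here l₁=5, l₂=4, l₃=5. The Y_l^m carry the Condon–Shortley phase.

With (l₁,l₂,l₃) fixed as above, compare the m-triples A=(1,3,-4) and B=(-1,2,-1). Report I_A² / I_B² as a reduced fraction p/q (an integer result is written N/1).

3/2

l's match ⇒ only the (l;m) 3-j factors differ between A and B.
A: triangle coeff Δ(5,4,5) = 1/3153150; Σ_t [3,4]: t=3:−1/17280 t=4:+1/103680 = -1/20736; (3j)²=10/429 [(5 4 5; 1 3 -4)], sign=+1
B: triangle coeff Δ(5,4,5) = 1/3153150; Σ_t [2,4]: t=2:+1/4608 t=3:−1/1296 t=4:+1/4608 = -7/20736; (3j)²=20/1287 [(5 4 5; -1 2 -1)], sign=-1
I_A²/I_B² = (10/429)/(20/1287) = 3/2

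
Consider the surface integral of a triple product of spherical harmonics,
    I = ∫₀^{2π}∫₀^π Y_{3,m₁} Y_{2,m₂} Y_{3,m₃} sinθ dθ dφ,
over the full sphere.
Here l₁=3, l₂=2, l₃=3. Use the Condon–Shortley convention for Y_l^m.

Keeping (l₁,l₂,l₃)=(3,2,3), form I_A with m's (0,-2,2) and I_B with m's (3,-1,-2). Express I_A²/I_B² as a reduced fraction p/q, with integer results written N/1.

4/5

Same 3,2,3: normalisation and zero-m 3j drop out of the ratio.
A: Δ: 2! 4! 2! / 9! → 1/3780; sum: t=0:+1/24 = 1/24; 3j²(3 2 3; 0 -2 2) = Δ·Π!·Σ² = 1/21  (sign -1)
B: Δ: 2! 4! 2! / 9! → 1/3780; sum: t=0:+1/48 = 1/48; 3j²(3 2 3; 3 -1 -2) = Δ·Π!·Σ² = 5/84  (sign -1)
I_A²/I_B² = (1/21)/(5/84) = 4/5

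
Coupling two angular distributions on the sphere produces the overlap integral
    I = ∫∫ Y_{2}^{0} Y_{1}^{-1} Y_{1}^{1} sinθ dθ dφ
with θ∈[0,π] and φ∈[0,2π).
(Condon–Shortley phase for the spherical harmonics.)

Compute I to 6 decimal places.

m-sum 0 ✓  L=4 even ✓  1≤1≤3 ✓
Π(2lᵢ+1) = 5×3×3 = 45
triangle coeff Δ(2,1,1) = 1/30
Σ_t [1,1]: t=1:−1/1 = -1/1
(3j)²=2/15 [(2 1 1; 0 0 0)], sign=+1
Σ_t [0,0]: t=0:+1/4 = 1/4
(3j)²=1/30 [(2 1 1; 0 -1 1)], sign=+1
⇒ 4πI² = 1/5
I = (+1)√(1/5/(4π)) = 0.12615663

0.126157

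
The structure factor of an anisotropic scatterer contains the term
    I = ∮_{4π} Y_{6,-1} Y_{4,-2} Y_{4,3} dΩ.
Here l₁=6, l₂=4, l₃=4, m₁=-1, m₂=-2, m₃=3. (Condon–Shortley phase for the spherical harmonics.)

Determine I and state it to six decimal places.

0.160153

Checks pass: Σm=0; 14 even; l₃=4∈[2,10].
(2·6+1)(2·4+1)(2·4+1) = 1053
Δ: 6! 6! 2! / 15! → 1/1261260
sum: t=2:+1/4608 t=3:−1/1296 t=4:+1/4608 = -7/20736
3j²(6 4 4; 0 0 0) = Δ·Π!·Σ² = 20/1287  (sign -1)
sum: t=1:−1/86400 t=2:+1/11520 = 13/172800
3j²(6 4 4; -1 -2 3) = Δ·Π!·Σ² = 13/660  (sign -1)
combine: 4πI² = 1053·20/1287·13/660 = 39/121
take √, sign +1: I = 0.16015286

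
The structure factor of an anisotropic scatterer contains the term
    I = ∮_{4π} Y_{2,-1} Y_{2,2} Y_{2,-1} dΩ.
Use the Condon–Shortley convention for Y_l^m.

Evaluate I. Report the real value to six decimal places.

0.220728

Rules hold: Σm=0, L=6 even, 0≤2≤4.
N = 5·5·5 = 125
Δ = 2!·2!·2!/7! = 1/630
Racah Σ t=0..2: t=0:+1/8 t=1:−1/1 t=2:+1/8 = -3/4
⇒ 3j(2 2 2; 0 0 0)² = 2/35, sgn -1
Racah Σ t=2..2: t=2:+1/4 = 1/4
⇒ 3j(2 2 2; -1 2 -1)² = 3/35, sgn -1
4πI² = N·(3j₀)²·(3jₘ)² = 30/49
I = +1·√(0.612245/4π) = 0.22072812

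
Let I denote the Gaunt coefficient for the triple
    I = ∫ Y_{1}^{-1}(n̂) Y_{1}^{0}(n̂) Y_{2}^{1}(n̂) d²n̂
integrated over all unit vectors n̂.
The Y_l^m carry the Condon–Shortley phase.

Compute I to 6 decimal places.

m-sum 0 ✓  L=4 even ✓  0≤2≤2 ✓
Π(2lᵢ+1) = 3×3×5 = 45
triangle coeff Δ(1,1,2) = 1/30
Σ_t [0,0]: t=0:+1/1 = 1/1
(3j)²=2/15 [(1 1 2; 0 0 0)], sign=+1
Σ_t [0,0]: t=0:+1/2 = 1/2
(3j)²=1/10 [(1 1 2; -1 0 1)], sign=-1
⇒ 4πI² = 3/5
I = (-1)√(3/5/(4π)) = -0.21850969

-0.218510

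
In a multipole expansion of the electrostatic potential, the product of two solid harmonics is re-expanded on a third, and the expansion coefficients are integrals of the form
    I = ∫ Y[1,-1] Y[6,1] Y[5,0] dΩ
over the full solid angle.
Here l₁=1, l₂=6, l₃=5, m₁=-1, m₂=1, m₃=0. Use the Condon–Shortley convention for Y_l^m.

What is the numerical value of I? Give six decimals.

-0.187239

m-sum 0 ✓  L=12 even ✓  5≤5≤7 ✓
Π(2lᵢ+1) = 3×13×11 = 429
triangle coeff Δ(1,6,5) = 1/858
Σ_t [1,1]: t=1:−1/14400 = -1/14400
(3j)²=6/143 [(1 6 5; 0 0 0)], sign=+1
Σ_t [2,2]: t=2:+1/28800 = 1/28800
(3j)²=7/286 [(1 6 5; -1 1 0)], sign=-1
⇒ 4πI² = 63/143
I = (-1)√(63/143/(4π)) = -0.18723944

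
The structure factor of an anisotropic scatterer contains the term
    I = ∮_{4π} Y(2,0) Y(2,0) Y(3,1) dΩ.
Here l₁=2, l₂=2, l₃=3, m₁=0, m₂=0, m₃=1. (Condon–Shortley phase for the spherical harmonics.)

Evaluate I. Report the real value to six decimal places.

0.000000

m-sum = 0 + 0 + 1 = 1 ≠ 0 ⇒ I = 0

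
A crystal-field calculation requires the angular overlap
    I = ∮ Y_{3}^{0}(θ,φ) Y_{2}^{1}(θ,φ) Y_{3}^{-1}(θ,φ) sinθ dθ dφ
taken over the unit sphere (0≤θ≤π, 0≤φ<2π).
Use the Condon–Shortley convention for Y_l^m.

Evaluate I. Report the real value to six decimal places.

m-sum 0 ✓  L=8 even ✓  1≤3≤5 ✓
Π(2lᵢ+1) = 7×5×7 = 245
triangle coeff Δ(3,2,3) = 1/3780
Σ_t [0,2]: t=0:+1/24 t=1:−1/4 t=2:+1/24 = -1/6
(3j)²=4/105 [(3 2 3; 0 0 0)], sign=+1
Σ_t [1,2]: t=1:−1/8 t=2:+1/12 = -1/24
(3j)²=1/210 [(3 2 3; 0 1 -1)], sign=-1
⇒ 4πI² = 2/45
I = (-1)√(2/45/(4π)) = -0.05947080

-0.059471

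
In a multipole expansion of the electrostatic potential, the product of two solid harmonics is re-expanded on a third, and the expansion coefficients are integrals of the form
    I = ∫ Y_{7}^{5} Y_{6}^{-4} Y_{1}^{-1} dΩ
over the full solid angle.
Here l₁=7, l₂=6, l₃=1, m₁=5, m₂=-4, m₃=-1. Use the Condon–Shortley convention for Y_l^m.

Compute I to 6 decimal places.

-0.284256

Checks pass: Σm=0; 14 even; l₃=1∈[1,13].
(2·7+1)(2·6+1)(2·1+1) = 585
Δ: 12! 2! 0! / 15! → 1/1365
sum: t=6:+1/518400 = 1/518400
3j²(7 6 1; 0 0 0) = Δ·Π!·Σ² = 7/195  (sign -1)
sum: t=2:+1/14515200 = 1/14515200
3j²(7 6 1; 5 -4 -1) = Δ·Π!·Σ² = 22/455  (sign +1)
combine: 4πI² = 585·7/195·22/455 = 66/65
take √, sign -1: I = -0.28425647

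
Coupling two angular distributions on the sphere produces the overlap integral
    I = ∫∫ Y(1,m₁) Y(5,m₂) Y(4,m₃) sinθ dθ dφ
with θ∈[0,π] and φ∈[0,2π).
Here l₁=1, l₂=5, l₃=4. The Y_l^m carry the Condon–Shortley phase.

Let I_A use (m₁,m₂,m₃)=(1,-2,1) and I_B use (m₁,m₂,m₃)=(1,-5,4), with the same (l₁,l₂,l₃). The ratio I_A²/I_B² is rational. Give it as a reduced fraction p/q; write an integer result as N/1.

7/15

l's match ⇒ only the (l;m) 3-j factors differ between A and B.
A: triangle coeff Δ(1,5,4) = 1/495; Σ_t [0,0]: t=0:+1/1440 = 1/1440; (3j)²=7/165 [(1 5 4; 1 -2 1)], sign=-1
B: triangle coeff Δ(1,5,4) = 1/495; Σ_t [0,0]: t=0:+1/80640 = 1/80640; (3j)²=1/11 [(1 5 4; 1 -5 4)], sign=+1
I_A²/I_B² = (7/165)/(1/11) = 7/15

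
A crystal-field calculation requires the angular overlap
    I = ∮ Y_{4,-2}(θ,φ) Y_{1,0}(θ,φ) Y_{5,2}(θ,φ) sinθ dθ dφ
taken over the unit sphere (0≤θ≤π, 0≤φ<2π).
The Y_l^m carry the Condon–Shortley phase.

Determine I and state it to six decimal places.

Rules hold: Σm=0, L=10 even, 3≤5≤5.
N = 9·3·11 = 297
Δ = 0!·8!·2!/11! = 1/495
Racah Σ t=0..0: t=0:+1/576 = 1/576
⇒ 3j(4 1 5; 0 0 0)² = 5/99, sgn -1
Racah Σ t=0..0: t=0:+1/1440 = 1/1440
⇒ 3j(4 1 5; -2 0 2)² = 7/165, sgn -1
4πI² = N·(3j₀)²·(3jₘ)² = 7/11
I = +1·√(0.636364/4π) = 0.22503380

0.225034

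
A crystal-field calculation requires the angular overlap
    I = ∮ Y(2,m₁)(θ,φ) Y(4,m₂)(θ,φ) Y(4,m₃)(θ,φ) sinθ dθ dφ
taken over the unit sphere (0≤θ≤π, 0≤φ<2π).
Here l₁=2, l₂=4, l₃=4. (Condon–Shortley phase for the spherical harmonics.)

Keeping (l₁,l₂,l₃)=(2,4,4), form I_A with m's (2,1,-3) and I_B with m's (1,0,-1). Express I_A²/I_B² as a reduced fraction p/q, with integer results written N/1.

63/5

Shared (l₁,l₂,l₃)=(2,4,4): N and (l;000)² cancel in I_A²/I_B².
A: Δ = 2!·2!·6!/11! = 1/13860; Racah Σ t=0..0: t=0:+1/480 = 1/480; ⇒ 3j(2 4 4; 2 1 -3)² = 3/110, sgn -1
B: Δ = 2!·2!·6!/11! = 1/13860; Racah Σ t=0..1: t=0:+1/96 t=1:−1/72 = -1/288; ⇒ 3j(2 4 4; 1 0 -1)² = 1/462, sgn +1
I_A²/I_B² = (3/110)/(1/462) = 63/5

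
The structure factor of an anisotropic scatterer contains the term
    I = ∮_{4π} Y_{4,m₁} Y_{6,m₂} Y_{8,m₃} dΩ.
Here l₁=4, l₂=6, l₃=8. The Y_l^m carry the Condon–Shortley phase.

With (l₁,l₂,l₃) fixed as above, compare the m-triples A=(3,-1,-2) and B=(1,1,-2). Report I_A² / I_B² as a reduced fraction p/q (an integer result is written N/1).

57967/39601

Same 4,6,8: normalisation and zero-m 3j drop out of the ratio.
A: Δ: 2! 6! 10! / 19! → 1/23279256; sum: t=0:+1/3456000 t=1:−1/12441600 = 13/62208000; 3j²(4 6 8; 3 -1 -2) = Δ·Π!·Σ² = 637/42636  (sign +1)
B: Δ: 2! 6! 10! / 19! → 1/23279256; sum: t=0:+1/2177280 t=1:−1/829440 t=2:+1/3456000 = -199/435456000; 3j²(4 6 8; 1 1 -2) = Δ·Π!·Σ² = 39601/3879876  (sign -1)
I_A²/I_B² = (637/42636)/(39601/3879876) = 57967/39601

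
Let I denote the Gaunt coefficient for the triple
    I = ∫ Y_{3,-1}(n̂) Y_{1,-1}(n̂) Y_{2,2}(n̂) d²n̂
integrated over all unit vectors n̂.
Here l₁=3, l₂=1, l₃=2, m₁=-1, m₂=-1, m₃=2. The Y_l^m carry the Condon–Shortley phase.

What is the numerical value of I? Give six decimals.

-0.082589

Rules hold: Σm=0, L=6 even, 2≤2≤4.
N = 7·3·5 = 105
Δ = 2!·4!·0!/7! = 1/105
Racah Σ t=1..1: t=1:−1/4 = -1/4
⇒ 3j(3 1 2; 0 0 0)² = 3/35, sgn -1
Racah Σ t=0..0: t=0:+1/48 = 1/48
⇒ 3j(3 1 2; -1 -1 2)² = 1/105, sgn +1
4πI² = N·(3j₀)²·(3jₘ)² = 3/35
I = -1·√(0.0857143/4π) = -0.08258890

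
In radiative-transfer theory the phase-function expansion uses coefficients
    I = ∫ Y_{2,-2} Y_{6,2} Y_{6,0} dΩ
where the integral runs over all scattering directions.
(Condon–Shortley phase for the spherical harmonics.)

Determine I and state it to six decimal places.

Rules hold: Σm=0, L=14 even, 4≤6≤8.
N = 5·13·13 = 845
Δ = 2!·2!·10!/15! = 1/90090
Racah Σ t=0..2: t=0:+1/69120 t=1:−1/14400 t=2:+1/69120 = -7/172800
⇒ 3j(2 6 6; 0 0 0)² = 14/715, sgn -1
Racah Σ t=2..2: t=2:+1/69120 = 1/69120
⇒ 3j(2 6 6; -2 2 0)² = 4/143, sgn +1
4πI² = N·(3j₀)²·(3jₘ)² = 56/121
I = -1·√(0.46281/4π) = -0.19190947

-0.191909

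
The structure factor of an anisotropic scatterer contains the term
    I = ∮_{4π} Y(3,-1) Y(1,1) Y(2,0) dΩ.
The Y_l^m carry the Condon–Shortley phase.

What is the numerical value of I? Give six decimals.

-0.202301

Checks pass: Σm=0; 6 even; l₃=2∈[2,4].
(2·3+1)(2·1+1)(2·2+1) = 105
Δ: 2! 4! 0! / 7! → 1/105
sum: t=1:−1/4 = -1/4
3j²(3 1 2; 0 0 0) = Δ·Π!·Σ² = 3/35  (sign -1)
sum: t=2:+1/8 = 1/8
3j²(3 1 2; -1 1 0) = Δ·Π!·Σ² = 2/35  (sign +1)
combine: 4πI² = 105·3/35·2/35 = 18/35
take √, sign -1: I = -0.20230066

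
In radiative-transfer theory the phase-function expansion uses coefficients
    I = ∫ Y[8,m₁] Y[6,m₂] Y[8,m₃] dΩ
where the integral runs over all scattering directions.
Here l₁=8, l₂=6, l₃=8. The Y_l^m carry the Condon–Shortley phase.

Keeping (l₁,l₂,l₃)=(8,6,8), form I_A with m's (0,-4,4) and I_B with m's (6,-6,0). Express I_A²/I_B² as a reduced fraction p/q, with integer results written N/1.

11/91

Shared (l₁,l₂,l₃)=(8,6,8): N and (l;000)² cancel in I_A²/I_B².
A: Δ = 6!·10!·6!/23! = 1/13742520792; Racah Σ t=0..2: t=0:+1/2786918400 t=1:−1/435456000 t=2:+1/597196800 = -11/41803776000; ⇒ 3j(8 6 8; 0 -4 4)² = 66/96577, sgn -1
B: Δ = 6!·10!·6!/23! = 1/13742520792; Racah Σ t=0..0: t=0:+1/41803776000 = 1/41803776000; ⇒ 3j(8 6 8; 6 -6 0)² = 42/7429, sgn +1
I_A²/I_B² = (66/96577)/(42/7429) = 11/91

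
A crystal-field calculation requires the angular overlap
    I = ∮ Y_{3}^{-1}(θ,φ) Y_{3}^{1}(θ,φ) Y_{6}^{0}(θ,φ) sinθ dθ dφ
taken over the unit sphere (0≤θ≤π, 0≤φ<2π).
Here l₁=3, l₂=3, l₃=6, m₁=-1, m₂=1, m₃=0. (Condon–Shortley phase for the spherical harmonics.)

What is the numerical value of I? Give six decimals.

m-sum 0 ✓  L=12 even ✓  0≤6≤6 ✓
Π(2lᵢ+1) = 7×7×13 = 637
triangle coeff Δ(3,3,6) = 1/12012
Σ_t [0,0]: t=0:+1/1296 = 1/1296
(3j)²=100/3003 [(3 3 6; 0 0 0)], sign=+1
Σ_t [0,0]: t=0:+1/2304 = 1/2304
(3j)²=75/4004 [(3 3 6; -1 1 0)], sign=+1
⇒ 4πI² = 625/1573
I = (+1)√(625/1573/(4π)) = 0.17781595

0.177816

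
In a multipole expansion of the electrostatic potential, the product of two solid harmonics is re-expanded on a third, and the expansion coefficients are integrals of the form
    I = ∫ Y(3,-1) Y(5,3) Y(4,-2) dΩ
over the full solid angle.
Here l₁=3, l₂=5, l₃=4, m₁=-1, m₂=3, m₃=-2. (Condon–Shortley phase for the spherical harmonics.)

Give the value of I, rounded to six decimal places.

-0.144236

m-sum 0 ✓  L=12 even ✓  2≤4≤8 ✓
Π(2lᵢ+1) = 7×11×9 = 693
triangle coeff Δ(3,5,4) = 1/180180
Σ_t [1,3]: t=1:−1/576 t=2:+1/144 t=3:−1/576 = 1/288
(3j)²=20/1001 [(3 5 4; 0 0 0)], sign=+1
Σ_t [2,4]: t=2:+1/5760 t=3:−1/720 t=4:+1/2304 = -1/1280
(3j)²=27/1430 [(3 5 4; -1 3 -2)], sign=-1
⇒ 4πI² = 486/1859
I = (-1)√(486/1859/(4π)) = -0.14423595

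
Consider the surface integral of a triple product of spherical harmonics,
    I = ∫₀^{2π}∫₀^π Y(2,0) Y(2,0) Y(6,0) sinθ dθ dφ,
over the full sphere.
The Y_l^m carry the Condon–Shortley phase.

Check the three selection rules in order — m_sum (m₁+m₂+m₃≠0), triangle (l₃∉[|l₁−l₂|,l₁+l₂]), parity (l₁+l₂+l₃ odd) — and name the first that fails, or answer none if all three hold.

azimuthal sum: 0 + 0 + 0 = 0  ✓
0 ≤ 6 ≤ 4 (triangle on l)  ✗
L = 2 + 2 + 6 = 10 (even)

triangle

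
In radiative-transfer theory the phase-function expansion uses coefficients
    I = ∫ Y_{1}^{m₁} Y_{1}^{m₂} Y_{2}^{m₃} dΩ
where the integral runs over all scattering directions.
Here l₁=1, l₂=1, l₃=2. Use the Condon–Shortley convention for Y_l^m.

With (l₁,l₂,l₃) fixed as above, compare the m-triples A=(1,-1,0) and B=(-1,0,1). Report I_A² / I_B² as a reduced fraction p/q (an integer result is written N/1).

1/3

Same 1,1,2: normalisation and zero-m 3j drop out of the ratio.
A: Δ: 0! 2! 2! / 5! → 1/30; sum: t=0:+1/4 = 1/4; 3j²(1 1 2; 1 -1 0) = Δ·Π!·Σ² = 1/30  (sign +1)
B: Δ: 0! 2! 2! / 5! → 1/30; sum: t=0:+1/2 = 1/2; 3j²(1 1 2; -1 0 1) = Δ·Π!·Σ² = 1/10  (sign -1)
I_A²/I_B² = (1/30)/(1/10) = 1/3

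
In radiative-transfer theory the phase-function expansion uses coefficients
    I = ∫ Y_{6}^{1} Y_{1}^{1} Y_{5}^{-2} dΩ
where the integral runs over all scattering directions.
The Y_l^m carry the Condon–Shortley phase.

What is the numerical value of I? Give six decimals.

m-sum 0 ✓  L=12 even ✓  5≤5≤7 ✓
Π(2lᵢ+1) = 13×3×11 = 429
triangle coeff Δ(6,1,5) = 1/858
Σ_t [1,1]: t=1:−1/14400 = -1/14400
(3j)²=6/143 [(6 1 5; 0 0 0)], sign=+1
Σ_t [2,2]: t=2:+1/60480 = 1/60480
(3j)²=5/429 [(6 1 5; 1 1 -2)], sign=-1
⇒ 4πI² = 30/143
I = (-1)√(30/143/(4π)) = -0.12920749

-0.129207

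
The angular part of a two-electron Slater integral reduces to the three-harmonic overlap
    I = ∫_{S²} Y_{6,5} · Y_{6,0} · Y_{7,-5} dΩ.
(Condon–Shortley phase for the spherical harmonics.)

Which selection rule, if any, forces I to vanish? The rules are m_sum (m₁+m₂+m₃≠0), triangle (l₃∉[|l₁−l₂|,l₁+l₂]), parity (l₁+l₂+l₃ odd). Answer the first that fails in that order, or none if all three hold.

m₁+m₂+m₃ = 5 + 0 − 5 = 0  ✓
triangle: |6−6|=0 ≤ l₃=7 ≤ 6+6=12  ✓
parity: l₁+l₂+l₃ = 19 is odd  ✗

parity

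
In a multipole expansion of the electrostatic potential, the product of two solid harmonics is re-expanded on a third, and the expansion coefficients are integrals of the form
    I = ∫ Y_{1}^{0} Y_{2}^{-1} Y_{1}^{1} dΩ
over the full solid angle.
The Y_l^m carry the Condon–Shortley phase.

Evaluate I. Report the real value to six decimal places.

-0.218510

m-sum 0 ✓  L=4 even ✓  1≤1≤3 ✓
Π(2lᵢ+1) = 3×5×3 = 45
triangle coeff Δ(1,2,1) = 1/30
Σ_t [1,1]: t=1:−1/1 = -1/1
(3j)²=2/15 [(1 2 1; 0 0 0)], sign=+1
Σ_t [1,1]: t=1:−1/2 = -1/2
(3j)²=1/10 [(1 2 1; 0 -1 1)], sign=-1
⇒ 4πI² = 3/5
I = (-1)√(3/5/(4π)) = -0.21850969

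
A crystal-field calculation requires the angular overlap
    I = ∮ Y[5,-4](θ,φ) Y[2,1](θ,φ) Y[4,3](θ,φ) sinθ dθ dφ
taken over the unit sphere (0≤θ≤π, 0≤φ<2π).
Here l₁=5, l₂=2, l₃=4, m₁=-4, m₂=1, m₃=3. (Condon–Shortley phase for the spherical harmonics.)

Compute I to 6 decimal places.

l₁+l₂+l₃=11 is odd: 3j(l;000)=0 ⇒ I=0

0.000000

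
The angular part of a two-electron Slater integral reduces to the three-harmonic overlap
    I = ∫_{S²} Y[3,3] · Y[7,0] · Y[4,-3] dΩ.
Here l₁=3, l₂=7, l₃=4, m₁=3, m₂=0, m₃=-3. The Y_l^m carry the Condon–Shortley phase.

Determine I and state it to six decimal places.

0.017827

Rules hold: Σm=0, L=14 even, 4≤4≤10.
N = 7·15·9 = 945
Δ = 6!·0!·8!/15! = 1/45045
Racah Σ t=3..3: t=3:−1/20736 = -1/20736
⇒ 3j(3 7 4; 0 0 0)² = 35/1287, sgn -1
Racah Σ t=0..0: t=0:+1/3628800 = 1/3628800
⇒ 3j(3 7 4; 3 0 -3)² = 1/6435, sgn -1
4πI² = N·(3j₀)²·(3jₘ)² = 245/61347
I = +1·√(0.00399368/4π) = 0.01782713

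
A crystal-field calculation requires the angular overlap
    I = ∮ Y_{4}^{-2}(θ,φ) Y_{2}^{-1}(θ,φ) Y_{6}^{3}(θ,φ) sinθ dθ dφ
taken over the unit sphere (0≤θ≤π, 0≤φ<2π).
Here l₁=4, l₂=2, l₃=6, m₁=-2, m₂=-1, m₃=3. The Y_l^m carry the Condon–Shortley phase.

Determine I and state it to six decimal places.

-0.252474

m-sum 0 ✓  L=12 even ✓  2≤6≤6 ✓
Π(2lᵢ+1) = 9×5×13 = 585
triangle coeff Δ(4,2,6) = 1/6435
Σ_t [0,0]: t=0:+1/2304 = 1/2304
(3j)²=5/143 [(4 2 6; 0 0 0)], sign=+1
Σ_t [0,0]: t=0:+1/8640 = 1/8640
(3j)²=28/715 [(4 2 6; -2 -1 3)], sign=-1
⇒ 4πI² = 1260/1573
I = (-1)√(1260/1573/(4π)) = -0.25247360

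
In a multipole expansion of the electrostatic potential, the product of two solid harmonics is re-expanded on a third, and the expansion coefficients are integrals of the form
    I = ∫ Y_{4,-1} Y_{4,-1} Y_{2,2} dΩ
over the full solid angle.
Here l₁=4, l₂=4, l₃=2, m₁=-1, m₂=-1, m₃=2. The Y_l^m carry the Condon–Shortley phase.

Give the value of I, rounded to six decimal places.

m-sum 0 ✓  L=10 even ✓  0≤2≤8 ✓
Π(2lᵢ+1) = 9×9×5 = 405
triangle coeff Δ(4,4,2) = 1/13860
Σ_t [2,4]: t=2:+1/192 t=3:−1/36 t=4:+1/192 = -5/288
(3j)²=20/693 [(4 4 2; 0 0 0)], sign=-1
Σ_t [3,3]: t=3:−1/144 = -1/144
(3j)²=10/231 [(4 4 2; -1 -1 2)], sign=-1
⇒ 4πI² = 3000/5929
I = (+1)√(3000/5929/(4π)) = 0.20066192

0.200662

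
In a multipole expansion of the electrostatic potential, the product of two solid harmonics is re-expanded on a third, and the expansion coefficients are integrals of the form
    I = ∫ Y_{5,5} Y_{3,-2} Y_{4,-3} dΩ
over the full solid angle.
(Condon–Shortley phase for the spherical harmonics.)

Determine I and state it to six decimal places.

m-sum 0 ✓  L=12 even ✓  2≤4≤8 ✓
Π(2lᵢ+1) = 11×7×9 = 693
triangle coeff Δ(5,3,4) = 1/180180
Σ_t [1,3]: t=1:−1/576 t=2:+1/144 t=3:−1/576 = 1/288
(3j)²=20/1001 [(5 3 4; 0 0 0)], sign=+1
Σ_t [0,0]: t=0:+1/17280 = 1/17280
(3j)²=35/858 [(5 3 4; 5 -2 -3)], sign=-1
⇒ 4πI² = 1050/1859
I = (-1)√(1050/1859/(4π)) = -0.21200691

-0.212007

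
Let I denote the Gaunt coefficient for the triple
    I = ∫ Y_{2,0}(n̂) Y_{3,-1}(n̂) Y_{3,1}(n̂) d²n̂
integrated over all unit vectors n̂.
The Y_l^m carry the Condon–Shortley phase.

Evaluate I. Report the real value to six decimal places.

-0.126157

Checks pass: Σm=0; 8 even; l₃=3∈[1,5].
(2·2+1)(2·3+1)(2·3+1) = 245
Δ: 2! 2! 4! / 9! → 1/3780
sum: t=0:+1/24 t=1:−1/4 t=2:+1/24 = -1/6
3j²(2 3 3; 0 0 0) = Δ·Π!·Σ² = 4/105  (sign +1)
sum: t=0:+1/16 t=1:−1/6 t=2:+1/96 = -3/32
3j²(2 3 3; 0 -1 1) = Δ·Π!·Σ² = 3/140  (sign -1)
combine: 4πI² = 245·4/105·3/140 = 1/5
take √, sign -1: I = -0.12615663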